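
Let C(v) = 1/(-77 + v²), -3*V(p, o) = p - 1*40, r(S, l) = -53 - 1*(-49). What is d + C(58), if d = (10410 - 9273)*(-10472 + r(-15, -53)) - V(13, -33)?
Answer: -39152183426/3287 ≈ -1.1911e+7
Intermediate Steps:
r(S, l) = -4 (r(S, l) = -53 + 49 = -4)
V(p, o) = 40/3 - p/3 (V(p, o) = -(p - 1*40)/3 = -(p - 40)/3 = -(-40 + p)/3 = 40/3 - p/3)
d = -11911221 (d = (10410 - 9273)*(-10472 - 4) - (40/3 - ⅓*13) = 1137*(-10476) - (40/3 - 13/3) = -11911212 - 1*9 = -11911212 - 9 = -11911221)
d + C(58) = -11911221 + 1/(-77 + 58²) = -11911221 + 1/(-77 + 3364) = -11911221 + 1/3287 = -39152183426/3287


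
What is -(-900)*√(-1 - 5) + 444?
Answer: 444 + 900*I*√6 ≈ 444.0 + 2204.5*I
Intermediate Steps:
-(-900)*√(-1 - 5) + 444 = -(-900)*√(-6) + 444 = -(-900)*I*√6 + 444 = 900*I*√6 + 444 = 444 + 900*I*√6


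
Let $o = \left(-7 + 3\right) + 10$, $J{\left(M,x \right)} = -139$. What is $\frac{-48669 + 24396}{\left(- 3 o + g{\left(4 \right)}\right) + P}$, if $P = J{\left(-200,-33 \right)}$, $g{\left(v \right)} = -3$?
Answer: $\frac{24273}{160} \approx 151.71$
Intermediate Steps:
$P = -139$
$o = 6$ ($o = -4 + 10 = 6$)
$\frac{-48669 + 24396}{\left(- 3 o + g{\left(4 \right)}\right) + P} = \frac{-48669 + 24396}{\left(\left(-3\right) 6 - 3\right) - 139} = - \frac{24273}{\left(-18 - 3\right) - 139} = - \frac{24273}{-21 - 139} = - \frac{24273}{-160} = \left(-24273\right) \left(- \frac{1}{160}\right) = \frac{24273}{160}$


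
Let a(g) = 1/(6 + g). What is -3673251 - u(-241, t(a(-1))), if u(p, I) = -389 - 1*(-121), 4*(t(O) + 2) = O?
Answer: -3672983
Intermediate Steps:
t(O) = -2 + O/4
u(p, I) = -268 (u(p, I) = -389 + 121 = -268)
-3673251 - u(-241, t(a(-1))) = -3673251 - 1*(-268) = -3673251 + 268 = -3672983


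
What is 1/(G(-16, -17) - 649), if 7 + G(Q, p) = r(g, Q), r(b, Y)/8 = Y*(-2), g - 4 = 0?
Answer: -1/400 ≈ -0.0025000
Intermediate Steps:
g = 4 (g = 4 + 0 = 4)
r(b, Y) = -16*Y (r(b, Y) = 8*(Y*(-2)) = 8*(-2*Y) = -16*Y)
G(Q, p) = -7 - 16*Q
1/(G(-16, -17) - 649) = 1/((-7 - 16*(-16)) - 649) = 1/((-7 + 256) - 649) = 1/(249 - 649) = 1/(-400) = -1/400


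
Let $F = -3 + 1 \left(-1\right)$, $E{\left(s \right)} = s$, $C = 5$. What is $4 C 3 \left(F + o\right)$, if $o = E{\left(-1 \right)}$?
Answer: $-300$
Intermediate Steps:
$o = -1$
$F = -4$ ($F = -3 - 1 = -4$)
$4 C 3 \left(F + o\right) = 4 \cdot 5 \cdot 3 \left(-4 - 1\right) = 20 \cdot 3 \left(-5\right) = 60 \left(-5\right) = -300$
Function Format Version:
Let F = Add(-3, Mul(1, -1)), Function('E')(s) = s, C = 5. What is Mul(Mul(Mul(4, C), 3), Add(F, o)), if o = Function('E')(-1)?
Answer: -300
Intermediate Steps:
o = -1
F = -4 (F = Add(-3, -1) = -4)
Mul(Mul(Mul(4, C), 3), Add(F, o)) = Mul(Mul(Mul(4, 5), 3), Add(-4, -1)) = Mul(Mul(20, 3), -5) = Mul(60, -5) = -300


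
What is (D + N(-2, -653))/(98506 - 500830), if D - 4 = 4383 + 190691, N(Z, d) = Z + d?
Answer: -194423/402324 ≈ -0.48325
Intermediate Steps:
D = 195078 (D = 4 + (4383 + 190691) = 4 + 195074 = 195078)
(D + N(-2, -653))/(98506 - 500830) = (195078 + (-2 - 653))/(98506 - 500830) = (195078 - 655)/(-402324) = 194423*(-1/402324) = -194423/402324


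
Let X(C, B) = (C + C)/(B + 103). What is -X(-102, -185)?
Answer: -102/41 ≈ -2.4878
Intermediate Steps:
X(C, B) = 2*C/(103 + B) (X(C, B) = (2*C)/(103 + B) = 2*C/(103 + B))
-X(-102, -185) = -2*(-102)/(103 - 185) = -2*(-102)/(-82) = -2*(-102)*(-1)/82 = -1*102/41 = -102/41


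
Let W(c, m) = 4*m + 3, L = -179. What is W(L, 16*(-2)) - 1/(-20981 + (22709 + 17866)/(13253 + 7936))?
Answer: -18521902687/148175278 ≈ -125.00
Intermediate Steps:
W(c, m) = 3 + 4*m
W(L, 16*(-2)) - 1/(-20981 + (22709 + 17866)/(13253 + 7936)) = (3 + 4*(16*(-2))) - 1/(-20981 + (22709 + 17866)/(13253 + 7936)) = (3 + 4*(-32)) - 1/(-20981 + 40575/21189) = (3 - 128) - 1/(-20981 + 40575*(1/21189)) = -125 - 1/(-20981 + 13525/7063) = -125 - 1/(-148175278/7063) = -125 - 1*(-7063/148175278) = -125 + 7063/148175278 = -18521902687/148175278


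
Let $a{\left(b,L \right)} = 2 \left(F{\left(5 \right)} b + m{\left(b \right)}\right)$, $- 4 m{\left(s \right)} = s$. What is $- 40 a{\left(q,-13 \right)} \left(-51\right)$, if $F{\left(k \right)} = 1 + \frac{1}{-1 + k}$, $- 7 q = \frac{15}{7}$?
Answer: $- \frac{61200}{49} \approx -1249.0$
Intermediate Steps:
$q = - \frac{15}{49}$ ($q = - \frac{15 \cdot \frac{1}{7}}{7} = \left(- \frac{1}{7}\right) \frac{15}{7} = - \frac{15}{49} \approx -0.30612$)
$m{\left(s \right)} = - \frac{s}{4}$
$a{\left(b,L \right)} = 2 b$ ($a{\left(b,L \right)} = 2 \left(\frac{5}{-1 + 5} b - \frac{b}{4}\right) = 2 \left(\frac{5}{4} b - \frac{b}{4}\right) = 2 \left(5 \cdot \frac{1}{4} b - \frac{b}{4}\right) = 2 \left(\frac{5 b}{4} - \frac{b}{4}\right) = 2 b$)
$- 40 a{\left(q,-13 \right)} \left(-51\right) = - 40 \cdot 2 \left(- \frac{15}{49}\right) \left(-51\right) = \left(-40\right) \left(- \frac{30}{49}\right) \left(-51\right) = \frac{1200}{49} \left(-51\right) = - \frac{61200}{49}$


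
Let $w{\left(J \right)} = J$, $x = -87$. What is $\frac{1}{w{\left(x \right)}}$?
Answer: $- \frac{1}{87} \approx -0.011494$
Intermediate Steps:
$\frac{1}{w{\left(x \right)}} = \frac{1}{-87} = - \frac{1}{87}$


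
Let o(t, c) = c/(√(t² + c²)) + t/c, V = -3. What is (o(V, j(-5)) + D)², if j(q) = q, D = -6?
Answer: 25411/850 + 27*√34/17 ≈ 39.156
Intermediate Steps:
o(t, c) = c/√(c² + t²) + t/c (o(t, c) = c/(√(c² + t²)) + t/c = c/√(c² + t²) + t/c)
(o(V, j(-5)) + D)² = ((-5/√((-5)² + (-3)²) - 3/(-5)) - 6)² = ((-5/√(25 + 9) - 3*(-⅕)) - 6)² = ((-5*√34/34 + ⅗) - 6)² = ((⅗ - 5*√34/34) - 6)² = (-27/5 - 5*√34/34)²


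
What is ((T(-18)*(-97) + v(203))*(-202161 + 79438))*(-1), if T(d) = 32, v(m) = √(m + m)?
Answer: -380932192 + 122723*√406 ≈ -3.7846e+8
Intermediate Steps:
v(m) = √2*√m (v(m) = √(2*m) = √2*√m)
((T(-18)*(-97) + v(203))*(-202161 + 79438))*(-1) = ((32*(-97) + √2*√203)*(-202161 + 79438))*(-1) = ((-3104 + √406)*(-122723))*(-1) = (380932192 - 122723*√406)*(-1) = -380932192 + 122723*√406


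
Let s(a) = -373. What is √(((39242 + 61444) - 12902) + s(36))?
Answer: √87411 ≈ 295.65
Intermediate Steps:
√(((39242 + 61444) - 12902) + s(36)) = √(((39242 + 61444) - 12902) - 373) = √((100686 - 12902) - 373) = √(87784 - 373) = √87411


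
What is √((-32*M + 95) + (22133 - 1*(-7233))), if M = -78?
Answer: √31957 ≈ 178.77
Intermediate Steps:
√((-32*M + 95) + (22133 - 1*(-7233))) = √((-32*(-78) + 95) + (22133 - 1*(-7233))) = √((2496 + 95) + (22133 + 7233)) = √(2591 + 29366) = √31957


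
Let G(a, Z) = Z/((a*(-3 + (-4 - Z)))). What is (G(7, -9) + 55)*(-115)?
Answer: -87515/14 ≈ -6251.1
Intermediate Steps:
G(a, Z) = Z/(a*(-7 - Z)) (G(a, Z) = Z/((a*(-7 - Z))) = Z*(1/(a*(-7 - Z))) = Z/(a*(-7 - Z)))
(G(7, -9) + 55)*(-115) = (-1*(-9)/(7*(7 - 9)) + 55)*(-115) = (-1*(-9)*⅐/(-2) + 55)*(-115) = (-1*(-9)*⅐*(-½) + 55)*(-115) = (-9/14 + 55)*(-115) = (761/14)*(-115) = -87515/14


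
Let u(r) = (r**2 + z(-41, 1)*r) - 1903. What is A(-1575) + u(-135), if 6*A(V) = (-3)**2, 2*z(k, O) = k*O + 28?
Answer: 17201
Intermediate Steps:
z(k, O) = 14 + O*k/2 (z(k, O) = (k*O + 28)/2 = (O*k + 28)/2 = (28 + O*k)/2 = 14 + O*k/2)
u(r) = -1903 + r**2 - 13*r/2 (u(r) = (r**2 + (14 + (1/2)*1*(-41))*r) - 1903 = (r**2 + (14 - 41/2)*r) - 1903 = (r**2 - 13*r/2) - 1903 = -1903 + r**2 - 13*r/2)
A(V) = 3/2 (A(V) = (1/6)*(-3)**2 = (1/6)*9 = 3/2)
A(-1575) + u(-135) = 3/2 + (-1903 + (-135)**2 - 13/2*(-135)) = 3/2 + (-1903 + 18225 + 1755/2) = 3/2 + 34399/2 = 17201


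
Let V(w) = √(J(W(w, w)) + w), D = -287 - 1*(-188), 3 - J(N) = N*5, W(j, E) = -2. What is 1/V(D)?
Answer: -I*√86/86 ≈ -0.10783*I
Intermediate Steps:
J(N) = 3 - 5*N (J(N) = 3 - N*5 = 3 - 5*N)
D = -99 (D = -287 + 188 = -99)
V(w) = √(13 + w) (V(w) = √((3 - 5*(-2)) + w) = √((3 + 10) + w) = √(13 + w))
1/V(D) = 1/(√(13 - 99)) = 1/(√(-86)) = 1/(I*√86) = -I*√86/86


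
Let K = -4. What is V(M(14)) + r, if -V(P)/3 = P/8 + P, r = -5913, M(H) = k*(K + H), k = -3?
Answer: -23247/4 ≈ -5811.8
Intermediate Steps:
M(H) = 12 - 3*H (M(H) = -3*(-4 + H) = 12 - 3*H)
V(P) = -27*P/8 (V(P) = -3*(P/8 + P) = -27*P/8)
V(M(14)) + r = -27*(12 - 3*14)/8 - 5913 = -27*(12 - 42)/8 - 5913 = -27/8*(-30) - 5913 = 405/4 - 5913 = -23247/4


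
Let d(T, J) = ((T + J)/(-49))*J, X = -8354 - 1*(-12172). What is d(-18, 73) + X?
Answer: 183067/49 ≈ 3736.1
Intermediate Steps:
X = 3818 (X = -8354 + 12172 = 3818)
d(T, J) = J*(-J/49 - T/49) (d(T, J) = ((J + T)*(-1/49))*J = (-J/49 - T/49)*J = J*(-J/49 - T/49))
d(-18, 73) + X = -1/49*73*(73 - 18) + 3818 = -1/49*73*55 + 3818 = -4015/49 + 3818 = 183067/49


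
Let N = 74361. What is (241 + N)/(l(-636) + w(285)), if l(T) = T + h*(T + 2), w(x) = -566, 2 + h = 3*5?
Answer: -37301/4722 ≈ -7.8994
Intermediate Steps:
h = 13 (h = -2 + 3*5 = -2 + 15 = 13)
l(T) = 26 + 14*T (l(T) = T + 13*(T + 2) = T + 13*(2 + T) = T + (26 + 13*T) = 26 + 14*T)
(241 + N)/(l(-636) + w(285)) = (241 + 74361)/((26 + 14*(-636)) - 566) = 74602/((26 - 8904) - 566) = 74602/(-8878 - 566) = 74602/(-9444) = 74602*(-1/9444) = -37301/4722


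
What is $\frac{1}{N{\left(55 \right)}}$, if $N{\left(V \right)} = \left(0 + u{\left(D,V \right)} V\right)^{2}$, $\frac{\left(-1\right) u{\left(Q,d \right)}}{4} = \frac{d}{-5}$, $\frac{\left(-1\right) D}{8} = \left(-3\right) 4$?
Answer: $\frac{1}{5856400} \approx 1.7075 \cdot 10^{-7}$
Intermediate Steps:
$D = 96$ ($D = - 8 \left(\left(-3\right) 4\right) = \left(-8\right) \left(-12\right) = 96$)
$u{\left(Q,d \right)} = \frac{4 d}{5}$ ($u{\left(Q,d \right)} = - 4 \frac{d}{-5} = - 4 d \left(- \frac{1}{5}\right) = - 4 \left(- \frac{d}{5}\right) = \frac{4 d}{5}$)
$N{\left(V \right)} = \frac{16 V^{4}}{25}$ ($N{\left(V \right)} = \left(0 + \frac{4 V}{5} V\right)^{2} = \left(0 + \frac{4 V^{2}}{5}\right)^{2} = \left(\frac{4 V^{2}}{5}\right)^{2} = \frac{16 V^{4}}{25}$)
$\frac{1}{N{\left(55 \right)}} = \frac{1}{\frac{16}{25} \cdot 55^{4}} = \frac{1}{\frac{16}{25} \cdot 9150625} = \frac{1}{5856400}$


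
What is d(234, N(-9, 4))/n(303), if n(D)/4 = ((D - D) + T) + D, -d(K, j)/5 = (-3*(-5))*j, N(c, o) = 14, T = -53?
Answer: -21/20 ≈ -1.0500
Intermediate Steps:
d(K, j) = -75*j (d(K, j) = -5*(-3*(-5))*j = -75*j)
n(D) = -212 + 4*D (n(D) = 4*(((D - D) - 53) + D) = 4*((0 - 53) + D) = 4*(-53 + D) = -212 + 4*D)
d(234, N(-9, 4))/n(303) = (-75*14)/(-212 + 4*303) = -1050/(-212 + 1212) = -1050/1000 = -1050*1/1000 = -21/20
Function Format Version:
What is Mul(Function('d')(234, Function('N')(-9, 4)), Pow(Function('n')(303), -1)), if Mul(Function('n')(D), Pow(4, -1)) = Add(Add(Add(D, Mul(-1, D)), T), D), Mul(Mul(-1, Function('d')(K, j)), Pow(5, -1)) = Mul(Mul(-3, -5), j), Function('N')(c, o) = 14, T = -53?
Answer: Rational(-21, 20) ≈ -1.0500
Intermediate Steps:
Function('d')(K, j) = Mul(-75, j) (Function('d')(K, j) = Mul(-5, Mul(Mul(-3, -5), j)) = Mul(-5, Mul(15, j)) = Mul(-75, j))
Function('n')(D) = Add(-212, Mul(4, D)) (Function('n')(D) = Mul(4, Add(Add(Add(D, Mul(-1, D)), -53), D)) = Mul(4, Add(Add(0, -53), D)) = Mul(4, Add(-53, D)) = Add(-212, Mul(4, D)))
Mul(Function('d')(234, Function('N')(-9, 4)), Pow(Function('n')(303), -1)) = Mul(Mul(-75, 14), Pow(Add(-212, Mul(4, 303)), -1)) = Mul(-1050, Pow(Add(-212, 1212), -1)) = Mul(-1050, Pow(1000, -1)) = Mul(-1050, Rational(1, 1000)) = Rational(-21, 20)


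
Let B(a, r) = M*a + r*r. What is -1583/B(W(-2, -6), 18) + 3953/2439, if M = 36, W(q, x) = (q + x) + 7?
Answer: -302497/78048 ≈ -3.8758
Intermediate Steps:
W(q, x) = 7 + q + x
B(a, r) = r**2 + 36*a (B(a, r) = 36*a + r*r = 36*a + r**2 = r**2 + 36*a)
-1583/B(W(-2, -6), 18) + 3953/2439 = -1583/(18**2 + 36*(7 - 2 - 6)) + 3953/2439 = -1583/(324 + 36*(-1)) + 3953*(1/2439) = -1583/(324 - 36) + 3953/2439 = -1583/288 + 3953/2439 = -302497/78048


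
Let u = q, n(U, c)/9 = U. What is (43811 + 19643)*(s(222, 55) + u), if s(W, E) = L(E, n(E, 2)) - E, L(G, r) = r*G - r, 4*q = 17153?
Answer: 3929484131/2 ≈ 1.9647e+9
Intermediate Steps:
n(U, c) = 9*U
q = 17153/4 (q = (¼)*17153 = 17153/4 ≈ 4288.3)
L(G, r) = -r + G*r (L(G, r) = G*r - r = -r + G*r)
u = 17153/4 ≈ 4288.3
s(W, E) = -E + 9*E*(-1 + E) (s(W, E) = (9*E)*(-1 + E) - E = 9*E*(-1 + E) - E = -E + 9*E*(-1 + E))
(43811 + 19643)*(s(222, 55) + u) = (43811 + 19643)*(55*(-10 + 9*55) + 17153/4) = 63454*(55*(-10 + 495) + 17153/4) = 63454*(55*485 + 17153/4) = 63454*(26675 + 17153/4) = 63454*(123853/4) = 3929484131/2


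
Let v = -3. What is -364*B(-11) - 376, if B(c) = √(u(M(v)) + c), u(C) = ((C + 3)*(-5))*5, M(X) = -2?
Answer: -376 - 2184*I ≈ -376.0 - 2184.0*I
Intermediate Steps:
u(C) = -75 - 25*C (u(C) = ((3 + C)*(-5))*5 = (-15 - 5*C)*5 = -75 - 25*C)
B(c) = √(-25 + c) (B(c) = √((-75 - 25*(-2)) + c) = √((-75 + 50) + c) = √(-25 + c))
-364*B(-11) - 376 = -364*√(-25 - 11) - 376 = -2184*I - 376 = -376 - 2184*I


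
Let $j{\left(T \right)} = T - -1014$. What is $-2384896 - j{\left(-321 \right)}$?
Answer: $-2385589$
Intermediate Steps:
$j{\left(T \right)} = 1014 + T$ ($j{\left(T \right)} = T + 1014 = 1014 + T$)
$-2384896 - j{\left(-321 \right)} = -2384896 - \left(1014 - 321\right) = -2384896 - 693 = -2385589$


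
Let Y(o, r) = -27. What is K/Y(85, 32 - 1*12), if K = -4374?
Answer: 162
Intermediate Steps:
K/Y(85, 32 - 1*12) = -4374/(-27) = -4374*(-1/27) = 162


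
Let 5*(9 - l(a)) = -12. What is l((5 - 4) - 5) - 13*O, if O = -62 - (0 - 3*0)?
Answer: 4087/5 ≈ 817.40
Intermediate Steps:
l(a) = 57/5 (l(a) = 9 - ⅕*(-12) = 9 + 12/5 = 57/5)
O = -62 (O = -62 - (0 + 0) = -62 - 1*0 = -62 + 0 = -62)
l((5 - 4) - 5) - 13*O = 57/5 - 13*(-62) = 57/5 + 806 = 4087/5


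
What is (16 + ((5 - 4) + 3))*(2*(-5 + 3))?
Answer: -80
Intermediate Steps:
(16 + ((5 - 4) + 3))*(2*(-5 + 3)) = (16 + (1 + 3))*(2*(-2)) = (16 + 4)*(-4) = 20*(-4) = -80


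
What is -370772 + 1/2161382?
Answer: -801379926903/2161382 ≈ -3.7077e+5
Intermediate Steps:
-370772 + 1/2161382 = -801379926903/2161382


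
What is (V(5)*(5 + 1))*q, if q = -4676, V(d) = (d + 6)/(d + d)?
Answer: -154308/5 ≈ -30862.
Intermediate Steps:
V(d) = (6 + d)/(2*d) (V(d) = (6 + d)/((2*d)) = (6 + d)*(1/(2*d)) = (6 + d)/(2*d))
(V(5)*(5 + 1))*q = (((1/2)*(6 + 5)/5)*(5 + 1))*(-4676) = (((1/2)*(1/5)*11)*6)*(-4676) = ((11/10)*6)*(-4676) = (33/5)*(-4676) = -154308/5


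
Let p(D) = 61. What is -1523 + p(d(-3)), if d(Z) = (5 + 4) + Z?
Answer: -1462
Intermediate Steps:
d(Z) = 9 + Z
-1523 + p(d(-3)) = -1523 + 61 = -1462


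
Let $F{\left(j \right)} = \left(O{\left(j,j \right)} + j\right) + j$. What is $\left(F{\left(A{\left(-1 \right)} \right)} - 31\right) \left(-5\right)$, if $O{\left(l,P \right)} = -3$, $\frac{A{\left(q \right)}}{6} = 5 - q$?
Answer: $-190$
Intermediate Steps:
$A{\left(q \right)} = 30 - 6 q$ ($A{\left(q \right)} = 6 \left(5 - q\right) = 30 - 6 q$)
$F{\left(j \right)} = -3 + 2 j$ ($F{\left(j \right)} = \left(-3 + j\right) + j = -3 + 2 j$)
$\left(F{\left(A{\left(-1 \right)} \right)} - 31\right) \left(-5\right) = \left(\left(-3 + 2 \left(30 - -6\right)\right) - 31\right) \left(-5\right) = \left(\left(-3 + 2 \left(30 + 6\right)\right) - 31\right) \left(-5\right) = \left(\left(-3 + 2 \cdot 36\right) - 31\right) \left(-5\right) = \left(\left(-3 + 72\right) - 31\right) \left(-5\right) = \left(69 - 31\right) \left(-5\right) = 38 \left(-5\right) = -190$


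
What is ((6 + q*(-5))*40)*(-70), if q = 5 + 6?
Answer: 137200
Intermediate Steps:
q = 11
((6 + q*(-5))*40)*(-70) = ((6 + 11*(-5))*40)*(-70) = ((6 - 55)*40)*(-70) = -49*40*(-70) = -1960*(-70) = 137200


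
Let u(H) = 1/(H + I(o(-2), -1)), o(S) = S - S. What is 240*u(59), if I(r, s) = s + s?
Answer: 80/19 ≈ 4.2105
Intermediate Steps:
o(S) = 0
I(r, s) = 2*s
u(H) = 1/(-2 + H) (u(H) = 1/(H + 2*(-1)) = 1/(H - 2) = 1/(-2 + H))
240*u(59) = 240/(-2 + 59) = 240/57 = 240*(1/57) = 80/19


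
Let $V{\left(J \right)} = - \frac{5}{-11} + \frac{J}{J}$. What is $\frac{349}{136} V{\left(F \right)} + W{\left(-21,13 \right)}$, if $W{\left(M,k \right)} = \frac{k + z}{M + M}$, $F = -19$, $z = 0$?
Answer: $\frac{26885}{7854} \approx 3.4231$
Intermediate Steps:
$W{\left(M,k \right)} = \frac{k}{2 M}$ ($W{\left(M,k \right)} = \frac{k + 0}{M + M} = \frac{k}{2 M}$)
$V{\left(J \right)} = \frac{16}{11}$ ($V{\left(J \right)} = \left(-5\right) \left(- \frac{1}{11}\right) + 1 = \frac{5}{11} + 1 = \frac{16}{11}$)
$\frac{349}{136} V{\left(F \right)} + W{\left(-21,13 \right)} = \frac{349}{136} \cdot \frac{16}{11} + \frac{1}{2} \cdot 13 \frac{1}{-21} = 349 \cdot \frac{1}{136} \cdot \frac{16}{11} + \frac{1}{2} \cdot 13 \left(- \frac{1}{21}\right) = \frac{349}{136} \cdot \frac{16}{11} - \frac{13}{42} = \frac{698}{187} - \frac{13}{42} = \frac{26885}{7854}$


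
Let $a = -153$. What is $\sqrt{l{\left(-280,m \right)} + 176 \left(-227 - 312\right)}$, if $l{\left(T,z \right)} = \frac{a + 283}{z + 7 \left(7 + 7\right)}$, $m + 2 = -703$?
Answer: $\frac{i \sqrt{34952624846}}{607} \approx 308.0 i$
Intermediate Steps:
$m = -705$ ($m = -2 - 703 = -705$)
$l{\left(T,z \right)} = \frac{130}{98 + z}$ ($l{\left(T,z \right)} = \frac{-153 + 283}{z + 7 \left(7 + 7\right)} = \frac{130}{z + 7 \cdot 14} = \frac{130}{z + 98} = \frac{130}{98 + z}$)
$\sqrt{l{\left(-280,m \right)} + 176 \left(-227 - 312\right)} = \sqrt{\frac{130}{98 - 705} + 176 \left(-227 - 312\right)} = \sqrt{\frac{130}{-607} + 176 \left(-539\right)} = \sqrt{130 \left(- \frac{1}{607}\right) - 94864} = \sqrt{- \frac{130}{607} - 94864} = \sqrt{- \frac{57582578}{607}} = \frac{i \sqrt{34952624846}}{607}$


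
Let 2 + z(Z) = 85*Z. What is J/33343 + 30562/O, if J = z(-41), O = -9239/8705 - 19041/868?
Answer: -7700326154891899/5794058356451 ≈ -1329.0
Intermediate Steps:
z(Z) = -2 + 85*Z
O = -173771357/7555940 (O = -9239*1/8705 - 19041*1/868 = -9239/8705 - 19041/868 = -173771357/7555940 ≈ -22.998)
J = -3487 (J = -2 + 85*(-41) = -2 - 3485 = -3487)
J/33343 + 30562/O = -3487/33343 + 30562/(-173771357/7555940) = -3487*1/33343 + 30562*(-7555940/173771357) = -3487/33343 - 230924638280/173771357 = -7700326154891899/5794058356451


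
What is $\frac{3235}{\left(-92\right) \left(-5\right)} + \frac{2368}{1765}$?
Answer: $\frac{1359811}{162380} \approx 8.3743$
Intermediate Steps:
$\frac{3235}{\left(-92\right) \left(-5\right)} + \frac{2368}{1765} = \frac{3235}{460} + 2368 \cdot \frac{1}{1765} = 3235 \cdot \frac{1}{460} + \frac{2368}{1765} = \frac{647}{92} + \frac{2368}{1765} = \frac{1359811}{162380}$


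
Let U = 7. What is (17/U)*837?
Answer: 14229/7 ≈ 2032.7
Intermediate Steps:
(17/U)*837 = (17/7)*837 = 14229/7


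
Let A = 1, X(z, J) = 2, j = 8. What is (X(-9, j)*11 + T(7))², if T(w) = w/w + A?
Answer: 576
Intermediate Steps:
T(w) = 2 (T(w) = w/w + 1 = 1 + 1 = 2)
(X(-9, j)*11 + T(7))² = (2*11 + 2)² = (22 + 2)² = 24² = 576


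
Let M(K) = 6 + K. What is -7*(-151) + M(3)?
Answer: 1066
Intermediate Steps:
-7*(-151) + M(3) = -7*(-151) + (6 + 3) = 1057 + 9 = 1066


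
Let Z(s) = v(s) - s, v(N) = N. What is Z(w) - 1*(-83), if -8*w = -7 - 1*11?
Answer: 83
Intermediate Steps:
w = 9/4 (w = -(-7 - 1*11)/8 = -(-7 - 11)/8 = -⅛*(-18) = 9/4 ≈ 2.2500)
Z(s) = 0 (Z(s) = s - s = 0)
Z(w) - 1*(-83) = 0 - 1*(-83) = 0 + 83 = 83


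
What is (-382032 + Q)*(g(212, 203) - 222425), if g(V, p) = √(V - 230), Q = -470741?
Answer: 189678034525 - 2558319*I*√2 ≈ 1.8968e+11 - 3.618e+6*I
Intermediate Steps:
g(V, p) = √(-230 + V)
(-382032 + Q)*(g(212, 203) - 222425) = (-382032 - 470741)*(√(-230 + 212) - 222425) = -852773*(√(-18) - 222425) = -852773*(3*I*√2 - 222425) = -852773*(-222425 + 3*I*√2) = 189678034525 - 2558319*I*√2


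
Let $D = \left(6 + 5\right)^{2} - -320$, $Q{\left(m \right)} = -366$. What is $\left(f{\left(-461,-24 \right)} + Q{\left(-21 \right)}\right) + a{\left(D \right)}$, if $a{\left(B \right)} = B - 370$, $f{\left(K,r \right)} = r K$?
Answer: $10769$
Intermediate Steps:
$f{\left(K,r \right)} = K r$
$D = 441$ ($D = 11^{2} + 320 = 121 + 320 = 441$)
$a{\left(B \right)} = -370 + B$
$\left(f{\left(-461,-24 \right)} + Q{\left(-21 \right)}\right) + a{\left(D \right)} = \left(\left(-461\right) \left(-24\right) - 366\right) + \left(-370 + 441\right) = \left(11064 - 366\right) + 71 = 10698 + 71 = 10769$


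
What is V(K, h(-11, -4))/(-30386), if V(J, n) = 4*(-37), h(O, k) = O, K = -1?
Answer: 74/15193 ≈ 0.0048707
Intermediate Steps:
V(J, n) = -148
V(K, h(-11, -4))/(-30386) = -148/(-30386) = -148*(-1/30386) = 74/15193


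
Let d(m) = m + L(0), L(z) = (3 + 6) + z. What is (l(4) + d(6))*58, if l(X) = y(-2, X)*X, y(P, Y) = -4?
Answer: -58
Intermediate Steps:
L(z) = 9 + z
d(m) = 9 + m (d(m) = m + (9 + 0) = m + 9 = 9 + m)
l(X) = -4*X
(l(4) + d(6))*58 = (-4*4 + (9 + 6))*58 = (-16 + 15)*58 = -1*58 = -58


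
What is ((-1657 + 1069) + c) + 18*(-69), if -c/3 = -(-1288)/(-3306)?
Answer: -1007686/551 ≈ -1828.8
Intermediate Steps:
c = 644/551 (c = -(-3)*(-1288/(-3306)) = -(-3)*(-1288*(-1/3306)) = -(-3)*644/1653 = -3*(-644/1653) = 644/551 ≈ 1.1688)
((-1657 + 1069) + c) + 18*(-69) = ((-1657 + 1069) + 644/551) + 18*(-69) = (-588 + 644/551) - 1242 = -323344/551 - 1242 = -1007686/551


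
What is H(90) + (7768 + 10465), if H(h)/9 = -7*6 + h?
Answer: 18665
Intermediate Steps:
H(h) = -378 + 9*h (H(h) = 9*(-7*6 + h) = 9*(-42 + h) = -378 + 9*h)
H(90) + (7768 + 10465) = (-378 + 9*90) + (7768 + 10465) = (-378 + 810) + 18233 = 432 + 18233 = 18665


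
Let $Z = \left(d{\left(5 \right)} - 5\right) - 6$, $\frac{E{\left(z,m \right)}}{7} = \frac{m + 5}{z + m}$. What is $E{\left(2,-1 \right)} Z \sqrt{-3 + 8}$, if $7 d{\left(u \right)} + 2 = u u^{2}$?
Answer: $184 \sqrt{5} \approx 411.44$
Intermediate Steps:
$E{\left(z,m \right)} = \frac{7 \left(5 + m\right)}{m + z}$ ($E{\left(z,m \right)} = 7 \frac{m + 5}{z + m} = 7 \frac{5 + m}{m + z} = \frac{7 \left(5 + m\right)}{m + z}$)
$d{\left(u \right)} = - \frac{2}{7} + \frac{u^{3}}{7}$ ($d{\left(u \right)} = - \frac{2}{7} + \frac{u u^{2}}{7} = - \frac{2}{7} + \frac{u^{3}}{7}$)
$Z = \frac{46}{7}$ ($Z = \left(\left(- \frac{2}{7} + \frac{5^{3}}{7}\right) - 5\right) - 6 = \left(\left(- \frac{2}{7} + \frac{1}{7} \cdot 125\right) - 5\right) - 6 = \left(\left(- \frac{2}{7} + \frac{125}{7}\right) - 5\right) - 6 = \left(\frac{123}{7} - 5\right) - 6 = \frac{88}{7} - 6 = \frac{46}{7} \approx 6.5714$)
$E{\left(2,-1 \right)} Z \sqrt{-3 + 8} = \frac{7 \left(5 - 1\right)}{-1 + 2} \cdot \frac{46}{7} \sqrt{-3 + 8} = 7 \cdot 1^{-1} \cdot 4 \cdot \frac{46}{7} \sqrt{5} = 7 \cdot 1 \cdot 4 \cdot \frac{46}{7} \sqrt{5} = 28 \cdot \frac{46}{7} \sqrt{5} = 184 \sqrt{5}$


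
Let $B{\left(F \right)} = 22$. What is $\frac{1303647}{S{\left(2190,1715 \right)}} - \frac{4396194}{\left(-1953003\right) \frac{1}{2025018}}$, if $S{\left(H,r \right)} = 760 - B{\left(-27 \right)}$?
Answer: $\frac{730277394315893}{160146246} \approx 4.5601 \cdot 10^{6}$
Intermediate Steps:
$S{\left(H,r \right)} = 738$ ($S{\left(H,r \right)} = 760 - 22 = 738$)
$\frac{1303647}{S{\left(2190,1715 \right)}} - \frac{4396194}{\left(-1953003\right) \frac{1}{2025018}} = \frac{1303647}{738} - \frac{4396194}{\left(-1953003\right) \frac{1}{2025018}} = 1303647 \cdot \frac{1}{738} - \frac{4396194}{\left(-1953003\right) \frac{1}{2025018}} = \frac{434549}{246} - \frac{4396194}{- \frac{651001}{675006}} = \frac{434549}{246} - - \frac{2967457327164}{651001} = \frac{434549}{246} + \frac{2967457327164}{651001} = \frac{730277394315893}{160146246}$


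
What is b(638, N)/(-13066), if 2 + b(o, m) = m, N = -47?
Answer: 49/13066 ≈ 0.0037502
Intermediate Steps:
b(o, m) = -2 + m
b(638, N)/(-13066) = (-2 - 47)/(-13066) = -49*(-1/13066) = 49/13066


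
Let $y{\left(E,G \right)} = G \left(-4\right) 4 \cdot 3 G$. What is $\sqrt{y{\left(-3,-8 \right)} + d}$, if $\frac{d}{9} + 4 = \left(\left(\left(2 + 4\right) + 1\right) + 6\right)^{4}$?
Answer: $\sqrt{253941} \approx 503.93$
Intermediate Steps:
$y{\left(E,G \right)} = - 48 G^{2}$ ($y{\left(E,G \right)} = - 4 G 4 \cdot 3 G = - 16 G 3 G = - 48 G G = - 48 G^{2}$)
$d = 257013$ ($d = -36 + 9 \left(\left(\left(2 + 4\right) + 1\right) + 6\right)^{4} = -36 + 9 \left(\left(6 + 1\right) + 6\right)^{4} = -36 + 9 \left(7 + 6\right)^{4} = -36 + 9 \cdot 13^{4} = -36 + 9 \cdot 28561 = -36 + 257049 = 257013$)
$\sqrt{y{\left(-3,-8 \right)} + d} = \sqrt{- 48 \left(-8\right)^{2} + 257013} = \sqrt{\left(-48\right) 64 + 257013} = \sqrt{-3072 + 257013} = \sqrt{253941}$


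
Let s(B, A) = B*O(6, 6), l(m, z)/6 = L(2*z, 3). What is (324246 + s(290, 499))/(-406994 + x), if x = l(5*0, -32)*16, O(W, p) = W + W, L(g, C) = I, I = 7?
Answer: -23409/29023 ≈ -0.80657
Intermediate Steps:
L(g, C) = 7
l(m, z) = 42 (l(m, z) = 6*7 = 42)
O(W, p) = 2*W
x = 672 (x = 42*16 = 672)
s(B, A) = 12*B (s(B, A) = B*(2*6) = B*12 = 12*B)
(324246 + s(290, 499))/(-406994 + x) = (324246 + 12*290)/(-406994 + 672) = (324246 + 3480)/(-406322) = 327726*(-1/406322) = -23409/29023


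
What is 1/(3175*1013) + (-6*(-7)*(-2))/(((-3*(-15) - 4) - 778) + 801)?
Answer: -67541759/51460400 ≈ -1.3125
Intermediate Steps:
1/(3175*1013) + (-6*(-7)*(-2))/(((-3*(-15) - 4) - 778) + 801) = (1/3175)*(1/1013) + (42*(-2))/(((45 - 4) - 778) + 801) = 1/3216275 - 84/((41 - 778) + 801) = 1/3216275 - 84/(-737 + 801) = 1/3216275 - 84/64 = 1/3216275 - 84*1/64 = 1/3216275 - 21/16 = -67541759/51460400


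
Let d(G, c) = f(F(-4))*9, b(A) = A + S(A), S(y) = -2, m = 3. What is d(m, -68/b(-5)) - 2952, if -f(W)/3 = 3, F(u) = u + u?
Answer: -3033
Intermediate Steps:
F(u) = 2*u
b(A) = -2 + A (b(A) = A - 2 = -2 + A)
f(W) = -9 (f(W) = -3*3 = -9)
d(G, c) = -81 (d(G, c) = -9*9 = -81)
d(m, -68/b(-5)) - 2952 = -81 - 2952 = -3033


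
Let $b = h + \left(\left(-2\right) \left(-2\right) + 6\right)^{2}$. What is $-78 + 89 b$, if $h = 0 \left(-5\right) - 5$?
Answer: $8377$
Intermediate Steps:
$h = -5$ ($h = 0 - 5 = -5$)
$b = 95$ ($b = -5 + \left(\left(-2\right) \left(-2\right) + 6\right)^{2} = -5 + \left(4 + 6\right)^{2} = -5 + 10^{2} = -5 + 100 = 95$)
$-78 + 89 b = -78 + 89 \cdot 95 = -78 + 8455 = 8377$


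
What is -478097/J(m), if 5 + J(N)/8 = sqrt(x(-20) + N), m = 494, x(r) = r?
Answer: -2390485/3592 - 478097*sqrt(474)/3592 ≈ -3563.3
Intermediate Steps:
J(N) = -40 + 8*sqrt(-20 + N)
-478097/J(m) = -478097/(-40 + 8*sqrt(-20 + 494)) = -478097/(-40 + 8*sqrt(474))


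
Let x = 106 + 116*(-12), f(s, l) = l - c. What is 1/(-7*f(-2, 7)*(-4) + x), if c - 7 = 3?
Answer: -1/1370 ≈ -0.00072993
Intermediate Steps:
c = 10 (c = 7 + 3 = 10)
f(s, l) = -10 + l (f(s, l) = l - 1*10 = l - 10 = -10 + l)
x = -1286 (x = 106 - 1392 = -1286)
1/(-7*f(-2, 7)*(-4) + x) = 1/(-7*(-10 + 7)*(-4) - 1286) = 1/(-7*(-3)*(-4) - 1286) = 1/(21*(-4) - 1286) = 1/(-84 - 1286) = 1/(-1370) = -1/1370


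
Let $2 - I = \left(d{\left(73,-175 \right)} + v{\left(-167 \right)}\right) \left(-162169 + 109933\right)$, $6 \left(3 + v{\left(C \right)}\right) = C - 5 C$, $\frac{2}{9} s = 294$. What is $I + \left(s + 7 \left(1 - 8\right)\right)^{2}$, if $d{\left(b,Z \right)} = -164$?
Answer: $-1284726$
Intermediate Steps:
$s = 1323$ ($s = \frac{9}{2} \cdot 294 = 1323$)
$v{\left(C \right)} = -3 - \frac{2 C}{3}$ ($v{\left(C \right)} = -3 + \frac{C - 5 C}{6} = -3 + \frac{\left(-4\right) C}{6} = -3 - \frac{2 C}{3}$)
$I = -2907802$ ($I = 2 - \left(-164 - - \frac{325}{3}\right) \left(-162169 + 109933\right) = 2 - \left(-164 + \left(-3 + \frac{334}{3}\right)\right) \left(-52236\right) = 2 - \left(-164 + \frac{325}{3}\right) \left(-52236\right) = 2 - \left(- \frac{167}{3}\right) \left(-52236\right) = 2 - 2907804 = -2907802$)
$I + \left(s + 7 \left(1 - 8\right)\right)^{2} = -2907802 + \left(1323 + 7 \left(1 - 8\right)\right)^{2} = -2907802 + \left(1323 + 7 \left(-7\right)\right)^{2} = -2907802 + \left(1323 - 49\right)^{2} = -2907802 + 1274^{2} = -2907802 + 1623076 = -1284726$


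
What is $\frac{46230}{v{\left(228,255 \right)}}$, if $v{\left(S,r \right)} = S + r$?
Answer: $\frac{670}{7} \approx 95.714$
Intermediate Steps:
$\frac{46230}{v{\left(228,255 \right)}} = \frac{46230}{228 + 255} = \frac{46230}{483} = 46230 \cdot \frac{1}{483} = \frac{670}{7}$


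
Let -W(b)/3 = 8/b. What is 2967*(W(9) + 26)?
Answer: 69230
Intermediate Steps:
W(b) = -24/b
2967*(W(9) + 26) = 2967*(-24/9 + 26) = 2967*(-24*⅑ + 26) = 2967*(-8/3 + 26) = 2967*(70/3) = 69230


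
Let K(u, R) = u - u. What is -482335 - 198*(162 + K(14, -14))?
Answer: -514411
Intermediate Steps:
K(u, R) = 0
-482335 - 198*(162 + K(14, -14)) = -482335 - 198*(162 + 0) = -482335 - 198*162 = -482335 - 1*32076 = -482335 - 32076 = -514411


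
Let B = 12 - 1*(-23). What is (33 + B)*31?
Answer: 2108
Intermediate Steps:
B = 35 (B = 12 + 23 = 35)
(33 + B)*31 = (33 + 35)*31 = 68*31 = 2108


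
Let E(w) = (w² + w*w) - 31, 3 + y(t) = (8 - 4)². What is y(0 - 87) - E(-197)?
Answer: -77574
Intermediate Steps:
y(t) = 13 (y(t) = -3 + (8 - 4)² = -3 + 4² = -3 + 16 = 13)
E(w) = -31 + 2*w² (E(w) = (w² + w²) - 31 = 2*w² - 31 = -31 + 2*w²)
y(0 - 87) - E(-197) = 13 - (-31 + 2*(-197)²) = 13 - (-31 + 2*38809) = 13 - (-31 + 77618) = 13 - 1*77587 = 13 - 77587 = -77574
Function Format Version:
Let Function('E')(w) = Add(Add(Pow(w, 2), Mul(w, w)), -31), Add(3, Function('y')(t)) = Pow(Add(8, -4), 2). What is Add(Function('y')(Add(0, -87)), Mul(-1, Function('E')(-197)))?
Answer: -77574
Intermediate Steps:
Function('y')(t) = 13 (Function('y')(t) = Add(-3, Pow(Add(8, -4), 2)) = Add(-3, Pow(4, 2)) = Add(-3, 16) = 13)
Function('E')(w) = Add(-31, Mul(2, Pow(w, 2))) (Function('E')(w) = Add(Add(Pow(w, 2), Pow(w, 2)), -31) = Add(Mul(2, Pow(w, 2)), -31) = Add(-31, Mul(2, Pow(w, 2))))
Add(Function('y')(Add(0, -87)), Mul(-1, Function('E')(-197))) = Add(13, Mul(-1, Add(-31, Mul(2, Pow(-197, 2))))) = Add(13, Mul(-1, Add(-31, Mul(2, 38809)))) = Add(13, Mul(-1, Add(-31, 77618))) = Add(13, Mul(-1, 77587)) = Add(13, -77587) = -77574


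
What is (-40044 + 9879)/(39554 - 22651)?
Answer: -30165/16903 ≈ -1.7846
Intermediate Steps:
(-40044 + 9879)/(39554 - 22651) = -30165/16903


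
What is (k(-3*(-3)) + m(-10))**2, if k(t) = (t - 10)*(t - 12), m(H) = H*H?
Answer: 10609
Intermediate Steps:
m(H) = H**2
k(t) = (-12 + t)*(-10 + t) (k(t) = (-10 + t)*(-12 + t) = (-12 + t)*(-10 + t))
(k(-3*(-3)) + m(-10))**2 = ((120 + (-3*(-3))**2 - (-66)*(-3)) + (-10)**2)**2 = ((120 + 9**2 - 22*9) + 100)**2 = ((120 + 81 - 198) + 100)**2 = (3 + 100)**2 = 103**2 = 10609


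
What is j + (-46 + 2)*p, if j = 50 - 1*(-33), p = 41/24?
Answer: 47/6 ≈ 7.8333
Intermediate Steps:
p = 41/24 (p = 41*(1/24) = 41/24 ≈ 1.7083)
j = 83 (j = 50 + 33 = 83)
j + (-46 + 2)*p = 83 + (-46 + 2)*(41/24) = 83 - 44*41/24 = 83 - 451/6 = 47/6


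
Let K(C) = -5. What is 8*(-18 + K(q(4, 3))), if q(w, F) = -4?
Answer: -184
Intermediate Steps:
8*(-18 + K(q(4, 3))) = 8*(-18 - 5) = 8*(-23) = -184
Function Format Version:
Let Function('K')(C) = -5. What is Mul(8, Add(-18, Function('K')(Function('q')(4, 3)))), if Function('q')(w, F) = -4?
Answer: -184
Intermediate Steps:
Mul(8, Add(-18, Function('K')(Function('q')(4, 3)))) = Mul(8, Add(-18, -5)) = Mul(8, -23) = -184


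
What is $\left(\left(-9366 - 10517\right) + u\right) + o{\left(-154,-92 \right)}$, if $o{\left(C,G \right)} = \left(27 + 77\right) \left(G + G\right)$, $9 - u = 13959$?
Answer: $-52969$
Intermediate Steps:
$u = -13950$ ($u = 9 - 13959 = -13950$)
$o{\left(C,G \right)} = 208 G$ ($o{\left(C,G \right)} = 104 \cdot 2 G = 208 G$)
$\left(\left(-9366 - 10517\right) + u\right) + o{\left(-154,-92 \right)} = \left(\left(-9366 - 10517\right) - 13950\right) + 208 \left(-92\right) = \left(-19883 - 13950\right) - 19136 = -33833 - 19136 = -52969$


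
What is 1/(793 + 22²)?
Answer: 1/1277 ≈ 0.00078308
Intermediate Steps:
1/(793 + 22²) = 1/(793 + 484) = 1/1277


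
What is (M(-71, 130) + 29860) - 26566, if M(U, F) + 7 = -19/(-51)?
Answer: 167656/51 ≈ 3287.4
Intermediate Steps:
M(U, F) = -338/51 (M(U, F) = -7 - 19/(-51) = -7 - 19*(-1/51) = -7 + 19/51 = -338/51)
(M(-71, 130) + 29860) - 26566 = (-338/51 + 29860) - 26566 = 1522522/51 - 26566 = 167656/51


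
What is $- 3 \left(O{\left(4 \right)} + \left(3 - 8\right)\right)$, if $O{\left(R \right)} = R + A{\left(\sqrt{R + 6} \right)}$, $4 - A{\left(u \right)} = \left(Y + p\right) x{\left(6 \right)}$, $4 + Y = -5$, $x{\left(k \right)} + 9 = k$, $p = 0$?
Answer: $72$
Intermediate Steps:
$x{\left(k \right)} = -9 + k$
$Y = -9$ ($Y = -4 - 5 = -9$)
$A{\left(u \right)} = -23$ ($A{\left(u \right)} = 4 - \left(-9 + 0\right) \left(-9 + 6\right) = 4 - \left(-9\right) \left(-3\right) = 4 - 27 = -23$)
$O{\left(R \right)} = -23 + R$ ($O{\left(R \right)} = R - 23 = -23 + R$)
$- 3 \left(O{\left(4 \right)} + \left(3 - 8\right)\right) = - 3 \left(\left(-23 + 4\right) + \left(3 - 8\right)\right) = - 3 \left(-19 + \left(3 - 8\right)\right) = - 3 \left(-19 - 5\right) = \left(-3\right) \left(-24\right) = 72$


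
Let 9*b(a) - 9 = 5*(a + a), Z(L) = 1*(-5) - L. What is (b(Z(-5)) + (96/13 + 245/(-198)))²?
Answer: 338449609/6625476 ≈ 51.083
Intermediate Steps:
Z(L) = -5 - L
b(a) = 1 + 10*a/9 (b(a) = 1 + (5*(a + a))/9 = 1 + (5*(2*a))/9 = 1 + (10*a)/9 = 1 + 10*a/9)
(b(Z(-5)) + (96/13 + 245/(-198)))² = ((1 + 10*(-5 - 1*(-5))/9) + (96/13 + 245/(-198)))² = ((1 + 10*(-5 + 5)/9) + (96*(1/13) + 245*(-1/198)))² = ((1 + (10/9)*0) + (96/13 - 245/198))² = ((1 + 0) + 15823/2574)² = (1 + 15823/2574)² = (18397/2574)² = 338449609/6625476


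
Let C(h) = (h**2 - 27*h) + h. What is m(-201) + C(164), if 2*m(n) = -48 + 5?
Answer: 45221/2 ≈ 22611.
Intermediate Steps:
m(n) = -43/2 (m(n) = (-48 + 5)/2 = (1/2)*(-43) = -43/2)
C(h) = h**2 - 26*h
m(-201) + C(164) = -43/2 + 164*(-26 + 164) = -43/2 + 164*138 = -43/2 + 22632 = 45221/2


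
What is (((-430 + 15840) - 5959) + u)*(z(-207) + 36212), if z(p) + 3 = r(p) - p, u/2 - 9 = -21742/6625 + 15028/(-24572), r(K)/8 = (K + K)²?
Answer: 541985350948276192/40697375 ≈ 1.3317e+10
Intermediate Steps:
r(K) = 32*K² (r(K) = 8*(K + K)² = 8*(2*K)² = 8*(4*K²) = 32*K²)
u = 415650288/40697375 (u = 18 + 2*(-21742/6625 + 15028/(-24572)) = 18 + 2*(-21742*1/6625 + 15028*(-1/24572)) = 18 + 2*(-21742/6625 - 3757/6143) = 18 + 2*(-158451231/40697375) = 18 - 316902462/40697375 = 415650288/40697375 ≈ 10.213)
z(p) = -3 - p + 32*p² (z(p) = -3 + (32*p² - p) = -3 + (-p + 32*p²) = -3 - p + 32*p²)
(((-430 + 15840) - 5959) + u)*(z(-207) + 36212) = (((-430 + 15840) - 5959) + 415650288/40697375)*((-3 - 1*(-207) + 32*(-207)²) + 36212) = ((15410 - 5959) + 415650288/40697375)*((-3 + 207 + 32*42849) + 36212) = (9451 + 415650288/40697375)*((-3 + 207 + 1371168) + 36212) = 385046541413*(1371372 + 36212)/40697375 = (385046541413/40697375)*1407584 = 541985350948276192/40697375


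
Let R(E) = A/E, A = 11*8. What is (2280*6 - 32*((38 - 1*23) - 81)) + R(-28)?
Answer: 110522/7 ≈ 15789.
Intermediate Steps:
A = 88
R(E) = 88/E
(2280*6 - 32*((38 - 1*23) - 81)) + R(-28) = (2280*6 - 32*((38 - 1*23) - 81)) + 88/(-28) = (13680 - 32*((38 - 23) - 81)) + 88*(-1/28) = (13680 - 32*(15 - 81)) - 22/7 = (13680 - 32*(-66)) - 22/7 = (13680 + 2112) - 22/7 = 15792 - 22/7 = 110522/7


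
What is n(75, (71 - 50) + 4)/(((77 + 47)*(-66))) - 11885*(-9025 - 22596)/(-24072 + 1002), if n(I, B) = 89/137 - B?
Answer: -3511394695543/215552238 ≈ -16290.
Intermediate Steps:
n(I, B) = 89/137 - B (n(I, B) = 89*(1/137) - B = 89/137 - B)
n(75, (71 - 50) + 4)/(((77 + 47)*(-66))) - 11885*(-9025 - 22596)/(-24072 + 1002) = (89/137 - ((71 - 50) + 4))/(((77 + 47)*(-66))) - 11885*(-9025 - 22596)/(-24072 + 1002) = (89/137 - (21 + 4))/((124*(-66))) - 11885/((-23070/(-31621))) = (89/137 - 1*25)/(-8184) - 11885/((-23070*(-1/31621))) = (89/137 - 25)*(-1/8184) - 11885/23070/31621 = -3336/137*(-1/8184) - 11885*31621/23070 = 139/46717 - 75163117/4614 = -3511394695543/215552238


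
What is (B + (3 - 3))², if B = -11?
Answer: 121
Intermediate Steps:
(B + (3 - 3))² = (-11 + (3 - 3))² = (-11 + 0)² = (-11)² = 121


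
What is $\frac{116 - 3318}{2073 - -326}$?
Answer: $- \frac{3202}{2399} \approx -1.3347$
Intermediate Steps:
$\frac{116 - 3318}{2073 - -326} = - \frac{3202}{2073 + 326} = - \frac{3202}{2399}$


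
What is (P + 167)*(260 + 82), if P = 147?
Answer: 107388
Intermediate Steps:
(P + 167)*(260 + 82) = (147 + 167)*(260 + 82) = 314*342 = 107388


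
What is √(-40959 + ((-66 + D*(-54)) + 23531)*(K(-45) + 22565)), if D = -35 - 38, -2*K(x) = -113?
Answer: 3*√275531774/2 ≈ 24899.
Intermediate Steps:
K(x) = 113/2 (K(x) = -½*(-113) = 113/2)
D = -73
√(-40959 + ((-66 + D*(-54)) + 23531)*(K(-45) + 22565)) = √(-40959 + ((-66 - 73*(-54)) + 23531)*(113/2 + 22565)) = √(-40959 + ((-66 + 3942) + 23531)*(45243/2)) = √(-40959 + (3876 + 23531)*(45243/2)) = √(-40959 + 27407*(45243/2)) = √(-40959 + 1239974901/2) = √(1239892983/2) = 3*√275531774/2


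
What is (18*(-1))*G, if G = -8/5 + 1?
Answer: 54/5 ≈ 10.800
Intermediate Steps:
G = -⅗ (G = -8*⅕ + 1 = -8/5 + 1 = -⅗ ≈ -0.60000)
(18*(-1))*G = (18*(-1))*(-⅗) = -18*(-⅗) = 54/5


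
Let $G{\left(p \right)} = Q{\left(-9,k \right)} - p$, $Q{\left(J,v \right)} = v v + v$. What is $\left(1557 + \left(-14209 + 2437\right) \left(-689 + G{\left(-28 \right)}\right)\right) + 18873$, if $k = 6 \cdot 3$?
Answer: $3775698$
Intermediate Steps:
$k = 18$
$Q{\left(J,v \right)} = v + v^{2}$ ($Q{\left(J,v \right)} = v^{2} + v = v + v^{2}$)
$G{\left(p \right)} = 342 - p$ ($G{\left(p \right)} = 18 \left(1 + 18\right) - p = 18 \cdot 19 - p = 342 - p$)
$\left(1557 + \left(-14209 + 2437\right) \left(-689 + G{\left(-28 \right)}\right)\right) + 18873 = \left(1557 + \left(-14209 + 2437\right) \left(-689 + \left(342 - -28\right)\right)\right) + 18873 = \left(1557 - 11772 \left(-689 + \left(342 + 28\right)\right)\right) + 18873 = \left(1557 - 11772 \left(-689 + 370\right)\right) + 18873 = \left(1557 - -3755268\right) + 18873 = \left(1557 + 3755268\right) + 18873 = 3756825 + 18873 = 3775698$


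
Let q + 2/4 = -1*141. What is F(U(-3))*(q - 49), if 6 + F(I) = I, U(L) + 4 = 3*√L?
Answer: 1905 - 1143*I*√3/2 ≈ 1905.0 - 989.87*I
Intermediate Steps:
q = -283/2 (q = -½ - 1*141 = -½ - 141 = -283/2 ≈ -141.50)
U(L) = -4 + 3*√L
F(I) = -6 + I
F(U(-3))*(q - 49) = (-6 + (-4 + 3*√(-3)))*(-283/2 - 49) = (-6 + (-4 + 3*(I*√3)))*(-381/2) = (-6 + (-4 + 3*I*√3))*(-381/2) = (-10 + 3*I*√3)*(-381/2) = 1905 - 1143*I*√3/2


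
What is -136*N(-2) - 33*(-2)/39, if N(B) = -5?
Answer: 8862/13 ≈ 681.69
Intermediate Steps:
-136*N(-2) - 33*(-2)/39 = -136/(1/((1*0)*5 - 5)) - 33*(-2)/39 = -136/(1/(0*5 - 5)) + 66*(1/39) = -136/(1/(0 - 5)) + 22/13 = -136/(1/(-5)) + 22/13 = -136/(-1/5) + 22/13 = -136*(-5) + 22/13 = 680 + 22/13 = 8862/13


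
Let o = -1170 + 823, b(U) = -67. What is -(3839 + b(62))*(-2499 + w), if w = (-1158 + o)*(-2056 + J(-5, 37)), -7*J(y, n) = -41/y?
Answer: -11668847968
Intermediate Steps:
o = -347
J(y, n) = 41/(7*y) (J(y, n) = -(-41)/(7*y) = 41/(7*y))
w = 3096043 (w = (-1158 - 347)*(-2056 + (41/7)/(-5)) = -1505*(-2056 + (41/7)*(-1/5)) = -1505*(-2056 - 41/35) = -1505*(-72001/35) = 3096043)
-(3839 + b(62))*(-2499 + w) = -(3839 - 67)*(-2499 + 3096043) = -3772*3093544 = -1*11668847968 = -11668847968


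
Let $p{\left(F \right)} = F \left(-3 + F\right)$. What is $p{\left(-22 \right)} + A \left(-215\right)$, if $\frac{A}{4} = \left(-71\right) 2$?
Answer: $122670$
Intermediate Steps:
$A = -568$ ($A = 4 \left(\left(-71\right) 2\right) = 4 \left(-142\right) = -568$)
$p{\left(-22 \right)} + A \left(-215\right) = - 22 \left(-3 - 22\right) - -122120 = \left(-22\right) \left(-25\right) + 122120 = 550 + 122120 = 122670$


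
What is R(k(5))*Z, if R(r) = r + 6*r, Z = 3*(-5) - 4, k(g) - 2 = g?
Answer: -931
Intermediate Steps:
k(g) = 2 + g
Z = -19 (Z = -15 - 4 = -19)
R(r) = 7*r
R(k(5))*Z = (7*(2 + 5))*(-19) = (7*7)*(-19) = 49*(-19) = -931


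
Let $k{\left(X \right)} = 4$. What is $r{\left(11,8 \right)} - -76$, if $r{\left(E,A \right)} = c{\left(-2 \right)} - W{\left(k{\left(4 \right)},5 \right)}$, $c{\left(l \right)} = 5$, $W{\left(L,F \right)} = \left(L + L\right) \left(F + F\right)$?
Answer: $1$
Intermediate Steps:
$W{\left(L,F \right)} = 4 F L$ ($W{\left(L,F \right)} = 2 L 2 F = 4 F L$)
$r{\left(E,A \right)} = -75$ ($r{\left(E,A \right)} = 5 - 4 \cdot 5 \cdot 4 = 5 - 80 = -75$)
$r{\left(11,8 \right)} - -76 = -75 - -76 = -75 + 76 = 1$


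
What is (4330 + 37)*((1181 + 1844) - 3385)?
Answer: -1572120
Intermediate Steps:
(4330 + 37)*((1181 + 1844) - 3385) = 4367*(3025 - 3385) = 4367*(-360) = -1572120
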